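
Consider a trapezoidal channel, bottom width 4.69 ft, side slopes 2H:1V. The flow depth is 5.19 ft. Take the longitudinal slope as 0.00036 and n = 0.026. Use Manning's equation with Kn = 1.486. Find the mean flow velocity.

V = 2.16 ft/s

With bottom width b = 4.69 ft and side slope z = 2: A = (b + zy)y = (4.69 + 2×5.19)×5.19 = 78.21 ft²; P = b + 2y√(1+z²) = 4.69 + 2×5.19×2.236 = 27.9 ft.
Hydraulic radius R = A/P = 78.21/27.9 = 2.803 ft.
From Manning's equation, V = (1.486/n) R^(2/3) S^(1/2) = (1.486/0.026) × 2.803^(2/3) × 0.00036^(1/2) = 2.16 ft/s.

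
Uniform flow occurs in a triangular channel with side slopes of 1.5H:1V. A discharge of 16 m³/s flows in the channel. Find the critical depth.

At critical depth, Q² T / (g A³) = 1, i.e. A³/T = Q²/g = 16²/9.81 = 26.1.
Try y = 2.28 m: A³/T = 69.31 — over.
Try y = 1.37 m: A³/T = 5.429 — short.
Try y = 1.88 m: A³/T = 26.42 — ≈ 26.1.

y_c = 1.88 m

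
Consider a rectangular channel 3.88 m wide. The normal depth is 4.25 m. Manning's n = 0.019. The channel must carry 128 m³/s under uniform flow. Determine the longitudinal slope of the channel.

S = 0.0148

Flow area A = b·y = 3.88 × 4.25 = 16.49 m². Wetted perimeter P = b + 2y = 3.88 + 2×4.25 = 12.38 m.
Hydraulic radius R = A/P = 16.49/12.38 = 1.332 m.
From Manning's equation, S = [nQ / (1 A R^(2/3))]² = [0.019 × 128 / (1 × 16.49 × 1.332^(2/3))]² = 0.0148.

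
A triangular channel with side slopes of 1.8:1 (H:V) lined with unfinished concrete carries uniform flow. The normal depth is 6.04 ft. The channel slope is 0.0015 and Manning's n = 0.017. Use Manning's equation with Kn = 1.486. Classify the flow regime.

For a triangular section with side slope z = 1.8: A = zy² = 1.8×6.04² = 65.67 ft²; P = 2y√(1+z²) = 2×6.04×2.059 = 24.87 ft.
Hydraulic radius R = A/P = 65.67/24.87 = 2.64 ft.
V = (1.486/n) R^(2/3) √S = (1.486/0.017) × 2.64^(2/3) × √0.0015 = 6.467 ft/s. Hydraulic depth D_h = A/T = 65.67/21.74 = 3.02 ft.
Froude number Fr = V/√(g·D_h) = 6.467/√(32.2×3.02) = 0.656, which is less than 1, so the flow is subcritical.

subcritical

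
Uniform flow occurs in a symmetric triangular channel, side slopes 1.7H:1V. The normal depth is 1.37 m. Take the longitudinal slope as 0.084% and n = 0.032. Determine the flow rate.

For a triangular section with side slope z = 1.7: A = zy² = 1.7×1.37² = 3.191 m²; P = 2y√(1+z²) = 2×1.37×1.972 = 5.404 m.
Hydraulic radius R = A/P = 3.191/5.404 = 0.5904 m.
Manning's equation: Q = (1/n) A R^(2/3) S^(1/2) = (1/0.032) × 3.191 × 0.5904^(2/3) × 0.00084^(1/2) = 2.03 m³/s.

Q = 2.03 m³/s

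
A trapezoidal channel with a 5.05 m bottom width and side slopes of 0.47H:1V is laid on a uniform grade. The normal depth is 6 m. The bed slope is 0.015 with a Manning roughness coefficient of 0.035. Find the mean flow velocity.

With bottom width b = 5.05 m and side slope z = 0.47: A = (b + zy)y = (5.05 + 0.47×6)×6 = 47.22 m²; P = b + 2y√(1+z²) = 5.05 + 2×6×1.105 = 18.31 m.
Hydraulic radius R = A/P = 47.22/18.31 = 2.579 m.
From Manning's equation, V = (1/n) R^(2/3) S^(1/2) = (1/0.035) × 2.579^(2/3) × 0.015^(1/2) = 6.58 m/s.

V = 6.58 m/s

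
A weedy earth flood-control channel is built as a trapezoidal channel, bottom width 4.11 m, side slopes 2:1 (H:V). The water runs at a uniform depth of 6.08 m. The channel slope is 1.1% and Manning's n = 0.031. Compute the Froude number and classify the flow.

supercritical

With bottom width b = 4.11 m and side slope z = 2: A = (b + zy)y = (4.11 + 2×6.08)×6.08 = 98.92 m²; P = b + 2y√(1+z²) = 4.11 + 2×6.08×2.236 = 31.3 m.
Hydraulic radius R = A/P = 98.92/31.3 = 3.16 m.
V = (1/n) R^(2/3) √S = (1/0.031) × 3.16^(2/3) × √0.011 = 7.286 m/s. Hydraulic depth D_h = A/T = 98.92/28.43 = 3.479 m.
Froude number Fr = V/√(g·D_h) = 7.286/√(9.81×3.479) = 1.25, which is greater than 1, so the flow is supercritical.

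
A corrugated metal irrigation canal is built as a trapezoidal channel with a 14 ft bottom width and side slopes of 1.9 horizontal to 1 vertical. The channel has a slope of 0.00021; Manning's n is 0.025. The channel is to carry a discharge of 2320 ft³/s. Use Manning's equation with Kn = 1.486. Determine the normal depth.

Manning's equation rearranged: A R^(2/3) = nQ / (1.486·√S) = 0.025 × 2320 / (1.486 × √0.00021) = 2693.
Try y = 13.6 ft: A R^(2/3) = 2073 — low.
Try y = 17.6 ft: A R^(2/3) = 3698 — high.
Try y = 15.3 ft: A R^(2/3) = 2694 — matches.

y_n = 15.3 ft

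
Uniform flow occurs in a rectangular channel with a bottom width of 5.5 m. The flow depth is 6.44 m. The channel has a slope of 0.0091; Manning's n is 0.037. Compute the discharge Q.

Q = 141 m³/s

Flow area A = b·y = 5.5 × 6.44 = 35.42 m². Wetted perimeter P = b + 2y = 5.5 + 2×6.44 = 18.38 m.
Hydraulic radius R = A/P = 35.42/18.38 = 1.927 m.
Manning's equation: Q = (1/n) A R^(2/3) S^(1/2) = (1/0.037) × 35.42 × 1.927^(2/3) × 0.0091^(1/2) = 141 m³/s.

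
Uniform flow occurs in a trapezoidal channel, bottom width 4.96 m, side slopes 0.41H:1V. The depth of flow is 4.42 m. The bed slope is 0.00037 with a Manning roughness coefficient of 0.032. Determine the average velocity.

With bottom width b = 4.96 m and side slope z = 0.41: A = (b + zy)y = (4.96 + 0.41×4.42)×4.42 = 29.93 m²; P = b + 2y√(1+z²) = 4.96 + 2×4.42×1.081 = 14.51 m.
Hydraulic radius R = A/P = 29.93/14.51 = 2.062 m.
From Manning's equation, V = (1/n) R^(2/3) S^(1/2) = (1/0.032) × 2.062^(2/3) × 0.00037^(1/2) = 0.974 m/s.

V = 0.974 m/s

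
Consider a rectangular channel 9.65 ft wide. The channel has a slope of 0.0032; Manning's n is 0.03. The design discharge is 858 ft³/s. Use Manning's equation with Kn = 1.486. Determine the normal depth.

y_n = 13.6 ft

Manning's equation rearranged: A R^(2/3) = nQ / (1.486·√S) = 0.03 × 858 / (1.486 × √0.0032) = 306.2.
At y = 15 ft: A R^(2/3) = 343.2 — high.
At y = 13.6 ft: A R^(2/3) = 306.1 — matches.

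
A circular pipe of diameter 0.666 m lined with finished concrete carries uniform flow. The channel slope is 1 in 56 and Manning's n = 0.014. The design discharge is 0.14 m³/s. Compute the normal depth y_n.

Manning's equation rearranged: A R^(2/3) = nQ / (1·√S) = 0.014 × 0.14 / (√0.01786) = 0.01467.
At y = 0.136 m: A R^(2/3) = 0.00963 — too small.
At y = 0.168 m: A R^(2/3) = 0.0147 — ≈ 0.01467.

y_n = 0.168 m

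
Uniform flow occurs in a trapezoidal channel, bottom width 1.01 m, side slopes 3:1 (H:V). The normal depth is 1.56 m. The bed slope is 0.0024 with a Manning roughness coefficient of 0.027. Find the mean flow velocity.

V = 1.58 m/s

With bottom width b = 1.01 m and side slope z = 3: A = (b + zy)y = (1.01 + 3×1.56)×1.56 = 8.876 m²; P = b + 2y√(1+z²) = 1.01 + 2×1.56×3.162 = 10.88 m.
Hydraulic radius R = A/P = 8.876/10.88 = 0.8161 m.
From Manning's equation, V = (1/n) R^(2/3) S^(1/2) = (1/0.027) × 0.8161^(2/3) × 0.0024^(1/2) = 1.58 m/s.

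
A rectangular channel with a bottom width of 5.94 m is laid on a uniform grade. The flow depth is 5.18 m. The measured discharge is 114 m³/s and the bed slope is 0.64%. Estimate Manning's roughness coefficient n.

Flow area A = b·y = 5.94 × 5.18 = 30.77 m². Wetted perimeter P = b + 2y = 5.94 + 2×5.18 = 16.3 m.
Hydraulic radius R = A/P = 30.77/16.3 = 1.888 m.
Rearranging Manning's equation: n = (1/Q) A R^(2/3) S^(1/2) = (1/114) × 30.77 × 1.888^(2/3) × √0.0064 = 0.033.

n = 0.033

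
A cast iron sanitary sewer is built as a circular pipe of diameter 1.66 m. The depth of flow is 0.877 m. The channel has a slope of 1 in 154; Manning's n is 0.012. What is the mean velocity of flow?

V = 3.82 m/s

For a circular section of diameter D = 1.66 m at depth y = 0.877 m, the central angle is θ = 2 arccos(1 − 2y/D) = 3.255 rad. Then A = (D²/8)(θ − sin θ) = 1.16 m² and P = Dθ/2 = 2.702 m.
Hydraulic radius R = A/P = 1.16/2.702 = 0.4294 m.
From Manning's equation, V = (1/n) R^(2/3) S^(1/2) = (1/0.012) × 0.4294^(2/3) × 0.006494^(1/2) = 3.82 m/s.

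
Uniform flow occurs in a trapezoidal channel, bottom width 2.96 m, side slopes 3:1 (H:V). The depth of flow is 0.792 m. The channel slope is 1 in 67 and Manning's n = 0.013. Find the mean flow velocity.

With bottom width b = 2.96 m and side slope z = 3: A = (b + zy)y = (2.96 + 3×0.792)×0.792 = 4.226 m²; P = b + 2y√(1+z²) = 2.96 + 2×0.792×3.162 = 7.969 m.
Hydraulic radius R = A/P = 4.226/7.969 = 0.5303 m.
From Manning's equation, V = (1/n) R^(2/3) S^(1/2) = (1/0.013) × 0.5303^(2/3) × 0.01493^(1/2) = 6.16 m/s.

V = 6.16 m/s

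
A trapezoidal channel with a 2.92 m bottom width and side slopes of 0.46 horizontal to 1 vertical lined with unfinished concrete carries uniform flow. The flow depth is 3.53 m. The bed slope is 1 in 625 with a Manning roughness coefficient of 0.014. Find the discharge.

Q = 60.1 m³/s

With bottom width b = 2.92 m and side slope z = 0.46: A = (b + zy)y = (2.92 + 0.46×3.53)×3.53 = 16.04 m²; P = b + 2y√(1+z²) = 2.92 + 2×3.53×1.101 = 10.69 m.
Hydraulic radius R = A/P = 16.04/10.69 = 1.5 m.
Manning's equation: Q = (1/n) A R^(2/3) S^(1/2) = (1/0.014) × 16.04 × 1.5^(2/3) × 0.0016^(1/2) = 60.1 m³/s.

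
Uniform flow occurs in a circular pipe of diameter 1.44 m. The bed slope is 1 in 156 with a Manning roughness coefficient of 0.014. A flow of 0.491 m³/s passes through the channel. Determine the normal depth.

y_n = 0.314 m

Manning's equation rearranged: A R^(2/3) = nQ / (1·√S) = 0.014 × 0.491 / (√0.00641) = 0.08586.
Try y = 0.369 m: A R^(2/3) = 0.1186 — over.
Try y = 0.264 m: A R^(2/3) = 0.06048 — short.
Try y = 0.314 m: A R^(2/3) = 0.08593 — close enough.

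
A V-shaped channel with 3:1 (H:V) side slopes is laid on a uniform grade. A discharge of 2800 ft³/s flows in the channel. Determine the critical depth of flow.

y_c = 8.84 ft

At critical depth, Q² T / (g A³) = 1, i.e. A³/T = Q²/g = 2800²/32.2 = 243500.
Try y = 7.17 ft: A³/T = 85270 — too small.
Try y = 11.1 ft: A³/T = 758300 — too large.
Try y = 8.84 ft: A³/T = 242900 — ≈ 243500.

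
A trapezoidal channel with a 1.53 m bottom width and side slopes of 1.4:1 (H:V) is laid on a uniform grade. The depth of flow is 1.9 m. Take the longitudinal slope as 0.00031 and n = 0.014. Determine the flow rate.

With bottom width b = 1.53 m and side slope z = 1.4: A = (b + zy)y = (1.53 + 1.4×1.9)×1.9 = 7.961 m²; P = b + 2y√(1+z²) = 1.53 + 2×1.9×1.72 = 8.068 m.
Hydraulic radius R = A/P = 7.961/8.068 = 0.9868 m.
Manning's equation: Q = (1/n) A R^(2/3) S^(1/2) = (1/0.014) × 7.961 × 0.9868^(2/3) × 0.00031^(1/2) = 9.92 m³/s.

Q = 9.92 m³/s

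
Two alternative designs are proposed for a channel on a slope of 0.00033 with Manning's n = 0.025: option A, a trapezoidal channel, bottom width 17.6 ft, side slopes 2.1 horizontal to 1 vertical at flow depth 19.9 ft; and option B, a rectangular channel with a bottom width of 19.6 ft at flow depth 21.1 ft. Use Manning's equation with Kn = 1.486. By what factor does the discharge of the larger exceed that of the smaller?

Channel A: With bottom width b = 17.6 ft and side slope z = 2.1: A = (b + zy)y = (17.6 + 2.1×19.9)×19.9 = 1182 ft²; P = b + 2y√(1+z²) = 17.6 + 2×19.9×2.326 = 110.2 ft. Hydraulic radius R = A/P = 1182/110.2 = 10.73 ft. Q_A = (1.486/0.025)·1182·10.73^(2/3)·√0.00033 = 6207 ft³/s.
Channel B: Flow area A = b·y = 19.6 × 21.1 = 413.6 ft². Wetted perimeter P = b + 2y = 19.6 + 2×21.1 = 61.8 ft. Hydraulic radius R = A/P = 413.6/61.8 = 6.692 ft. Q_B = (1.486/0.025)·413.6·6.692^(2/3)·√0.00033 = 1586 ft³/s.
The larger discharge is 6207 ft³/s and the smaller is 1586 ft³/s; the ratio is 3.91.

3.91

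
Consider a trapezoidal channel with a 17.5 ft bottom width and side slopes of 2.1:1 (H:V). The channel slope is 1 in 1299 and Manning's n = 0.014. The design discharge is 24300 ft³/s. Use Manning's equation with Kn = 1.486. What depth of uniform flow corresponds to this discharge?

Manning's equation rearranged: A R^(2/3) = nQ / (1.486·√S) = 0.014 × 24300 / (1.486 × √0.0007698) = 8251.
Try y = 18.6 ft: A R^(2/3) = 4920 — low.
Try y = 28.4 ft: A R^(2/3) = 13110 — high.
Try y = 23.3 ft: A R^(2/3) = 8245 — matches.

y_n = 23.3 ft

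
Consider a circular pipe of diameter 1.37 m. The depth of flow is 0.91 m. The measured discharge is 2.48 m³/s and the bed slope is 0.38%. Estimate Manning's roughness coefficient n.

For a circular section of diameter D = 1.37 m at depth y = 0.91 m, the central angle is θ = 2 arccos(1 − 2y/D) = 3.811 rad. Then A = (D²/8)(θ − sin θ) = 1.04 m² and P = Dθ/2 = 2.611 m.
Hydraulic radius R = A/P = 1.04/2.611 = 0.3983 m.
Rearranging Manning's equation: n = (1/Q) A R^(2/3) S^(1/2) = (1/2.48) × 1.04 × 0.3983^(2/3) × √0.0038 = 0.014.

n = 0.014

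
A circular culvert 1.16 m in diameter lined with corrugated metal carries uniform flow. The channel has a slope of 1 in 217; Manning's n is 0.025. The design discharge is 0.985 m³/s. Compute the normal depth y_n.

y_n = 0.773 m

Manning's equation rearranged: A R^(2/3) = nQ / (1·√S) = 0.025 × 0.985 / (√0.004608) = 0.3627.
Trying y = 0.943 m: A R^(2/3) = 0.4596 — high.
Trying y = 0.677 m: A R^(2/3) = 0.298 — low.
Trying y = 0.773 m: A R^(2/3) = 0.3627 — ≈ 0.3627.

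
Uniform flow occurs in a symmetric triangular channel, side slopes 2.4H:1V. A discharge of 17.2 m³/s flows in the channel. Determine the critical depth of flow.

y_c = 1.6 m

At critical depth, Q² T / (g A³) = 1, i.e. A³/T = Q²/g = 17.2²/9.81 = 30.16.
Try y = 1.92 m: A³/T = 75.14 — high.
Try y = 1.29 m: A³/T = 10.29 — low.
Try y = 1.6 m: A³/T = 30.2 — ≈ 30.16.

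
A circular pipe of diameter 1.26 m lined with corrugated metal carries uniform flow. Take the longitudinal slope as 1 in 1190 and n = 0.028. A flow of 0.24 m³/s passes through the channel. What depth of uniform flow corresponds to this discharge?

Manning's equation rearranged: A R^(2/3) = nQ / (1·√S) = 0.028 × 0.24 / (√0.0008403) = 0.2318.
Trying y = 0.604 m: A R^(2/3) = 0.2685 — too large.
Trying y = 0.411 m: A R^(2/3) = 0.1328 — too small.
Trying y = 0.555 m: A R^(2/3) = 0.2315 — ≈ 0.2318.

y_n = 0.555 m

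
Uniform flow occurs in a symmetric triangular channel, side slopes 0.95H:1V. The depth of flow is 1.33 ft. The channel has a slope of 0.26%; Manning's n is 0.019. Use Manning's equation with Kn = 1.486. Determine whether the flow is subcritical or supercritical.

subcritical

For a triangular section with side slope z = 0.95: A = zy² = 0.95×1.33² = 1.68 ft²; P = 2y√(1+z²) = 2×1.33×1.379 = 3.669 ft.
Hydraulic radius R = A/P = 1.68/3.669 = 0.458 ft.
V = (1.486/n) R^(2/3) √S = (1.486/0.019) × 0.458^(2/3) × √0.0026 = 2.37 ft/s. Hydraulic depth D_h = A/T = 1.68/2.527 = 0.665 ft.
Froude number Fr = V/√(g·D_h) = 2.37/√(32.2×0.665) = 0.512, which is less than 1, so the flow is subcritical.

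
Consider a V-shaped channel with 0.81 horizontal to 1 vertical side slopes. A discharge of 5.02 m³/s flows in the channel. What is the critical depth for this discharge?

y_c = 1.51 m

At critical depth, Q² T / (g A³) = 1, i.e. A³/T = Q²/g = 5.02²/9.81 = 2.569.
At y = 1.35 m: A³/T = 1.471 — too small.
At y = 1.81 m: A³/T = 6.373 — too large.
At y = 1.51 m: A³/T = 2.575 — matches.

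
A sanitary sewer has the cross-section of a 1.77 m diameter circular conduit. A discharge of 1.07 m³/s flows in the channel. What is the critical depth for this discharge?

At critical depth, Q² T / (g A³) = 1, i.e. A³/T = Q²/g = 1.07²/9.81 = 0.1167.
Try y = 0.561 m: A³/T = 0.1825 — high.
Try y = 0.5 m: A³/T = 0.1168 — matches.

y_c = 0.5 m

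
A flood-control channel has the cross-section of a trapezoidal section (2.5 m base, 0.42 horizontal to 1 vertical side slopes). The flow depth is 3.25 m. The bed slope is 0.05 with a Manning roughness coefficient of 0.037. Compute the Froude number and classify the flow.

With bottom width b = 2.5 m and side slope z = 0.42: A = (b + zy)y = (2.5 + 0.42×3.25)×3.25 = 12.56 m²; P = b + 2y√(1+z²) = 2.5 + 2×3.25×1.085 = 9.55 m.
Hydraulic radius R = A/P = 12.56/9.55 = 1.315 m.
V = (1/n) R^(2/3) √S = (1/0.037) × 1.315^(2/3) × √0.05 = 7.255 m/s. Hydraulic depth D_h = A/T = 12.56/5.23 = 2.402 m.
Froude number Fr = V/√(g·D_h) = 7.255/√(9.81×2.402) = 1.49, which is greater than 1, so the flow is supercritical.

supercritical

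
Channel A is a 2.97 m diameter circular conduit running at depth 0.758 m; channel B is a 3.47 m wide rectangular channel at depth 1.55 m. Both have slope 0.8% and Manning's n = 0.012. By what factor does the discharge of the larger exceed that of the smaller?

5.81

Channel A: For a circular section of diameter D = 2.97 m at depth y = 0.758 m, the central angle is θ = 2 arccos(1 − 2y/D) = 2.118 rad. Then A = (D²/8)(θ − sin θ) = 1.394 m² and P = Dθ/2 = 3.146 m. Hydraulic radius R = A/P = 1.394/3.146 = 0.4433 m. Q_A = (1/0.012)·1.394·0.4433^(2/3)·√0.008 = 6.042 m³/s.
Channel B: Flow area A = b·y = 3.47 × 1.55 = 5.379 m². Wetted perimeter P = b + 2y = 3.47 + 2×1.55 = 6.57 m. Hydraulic radius R = A/P = 5.379/6.57 = 0.8186 m. Q_B = (1/0.012)·5.379·0.8186^(2/3)·√0.008 = 35.08 m³/s.
The larger discharge is 35.08 m³/s and the smaller is 6.042 m³/s; the ratio is 5.81.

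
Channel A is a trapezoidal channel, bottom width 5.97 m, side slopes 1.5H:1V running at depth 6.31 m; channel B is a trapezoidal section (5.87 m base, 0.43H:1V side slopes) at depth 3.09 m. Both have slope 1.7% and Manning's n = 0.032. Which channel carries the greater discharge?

Channel A: With bottom width b = 5.97 m and side slope z = 1.5: A = (b + zy)y = (5.97 + 1.5×6.31)×6.31 = 97.39 m²; P = b + 2y√(1+z²) = 5.97 + 2×6.31×1.803 = 28.72 m. Hydraulic radius R = A/P = 97.39/28.72 = 3.391 m. Q_A = (1/0.032)·97.39·3.391^(2/3)·√0.017 = 895.7 m³/s.
Channel B: With bottom width b = 5.87 m and side slope z = 0.43: A = (b + zy)y = (5.87 + 0.43×3.09)×3.09 = 22.24 m²; P = b + 2y√(1+z²) = 5.87 + 2×3.09×1.089 = 12.6 m. Hydraulic radius R = A/P = 22.24/12.6 = 1.766 m. Q_B = (1/0.032)·22.24·1.766^(2/3)·√0.017 = 132.4 m³/s.
Q_A = 895.7 m³/s vs Q_B = 132.4 m³/s, so channel A carries more.

channel A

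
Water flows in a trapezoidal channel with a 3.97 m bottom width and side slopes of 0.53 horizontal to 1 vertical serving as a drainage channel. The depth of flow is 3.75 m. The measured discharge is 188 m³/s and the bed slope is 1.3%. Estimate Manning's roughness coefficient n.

With bottom width b = 3.97 m and side slope z = 0.53: A = (b + zy)y = (3.97 + 0.53×3.75)×3.75 = 22.34 m²; P = b + 2y√(1+z²) = 3.97 + 2×3.75×1.132 = 12.46 m.
Hydraulic radius R = A/P = 22.34/12.46 = 1.793 m.
Rearranging Manning's equation: n = (1/Q) A R^(2/3) S^(1/2) = (1/188) × 22.34 × 1.793^(2/3) × √0.013 = 0.02.

n = 0.02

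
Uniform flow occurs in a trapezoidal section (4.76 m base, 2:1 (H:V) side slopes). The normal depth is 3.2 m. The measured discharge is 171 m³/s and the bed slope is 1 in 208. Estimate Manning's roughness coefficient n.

n = 0.022

With bottom width b = 4.76 m and side slope z = 2: A = (b + zy)y = (4.76 + 2×3.2)×3.2 = 35.71 m²; P = b + 2y√(1+z²) = 4.76 + 2×3.2×2.236 = 19.07 m.
Hydraulic radius R = A/P = 35.71/19.07 = 1.873 m.
Rearranging Manning's equation: n = (1/Q) A R^(2/3) S^(1/2) = (1/171) × 35.71 × 1.873^(2/3) × √0.004808 = 0.022.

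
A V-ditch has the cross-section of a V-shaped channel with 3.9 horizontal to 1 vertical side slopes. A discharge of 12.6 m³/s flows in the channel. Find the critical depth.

At critical depth, Q² T / (g A³) = 1, i.e. A³/T = Q²/g = 12.6²/9.81 = 16.18.
At y = 0.856 m: A³/T = 3.495 — short.
At y = 1.34 m: A³/T = 32.86 — over.
At y = 1.16 m: A³/T = 15.97 — ≈ 16.18.

y_c = 1.16 m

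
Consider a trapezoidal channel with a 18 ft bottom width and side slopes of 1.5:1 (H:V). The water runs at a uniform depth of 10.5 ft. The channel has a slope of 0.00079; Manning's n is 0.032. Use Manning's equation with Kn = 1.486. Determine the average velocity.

With bottom width b = 18 ft and side slope z = 1.5: A = (b + zy)y = (18 + 1.5×10.5)×10.5 = 354.4 ft²; P = b + 2y√(1+z²) = 18 + 2×10.5×1.803 = 55.86 ft.
Hydraulic radius R = A/P = 354.4/55.86 = 6.344 ft.
From Manning's equation, V = (1.486/n) R^(2/3) S^(1/2) = (1.486/0.032) × 6.344^(2/3) × 0.00079^(1/2) = 4.47 ft/s.

V = 4.47 ft/s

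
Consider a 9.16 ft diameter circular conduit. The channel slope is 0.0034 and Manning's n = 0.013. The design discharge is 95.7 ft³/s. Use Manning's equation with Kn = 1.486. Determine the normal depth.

y_n = 2.19 ft

Manning's equation rearranged: A R^(2/3) = nQ / (1.486·√S) = 0.013 × 95.7 / (1.486 × √0.0034) = 14.36.
Try y = 1.85 ft: A R^(2/3) = 10.23 — low.
Try y = 2.74 ft: A R^(2/3) = 22.29 — high.
Try y = 2.19 ft: A R^(2/3) = 14.35 — matches.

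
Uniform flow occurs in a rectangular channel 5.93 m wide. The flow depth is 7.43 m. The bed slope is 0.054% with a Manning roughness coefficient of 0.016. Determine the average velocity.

Flow area A = b·y = 5.93 × 7.43 = 44.06 m². Wetted perimeter P = b + 2y = 5.93 + 2×7.43 = 20.79 m.
Hydraulic radius R = A/P = 44.06/20.79 = 2.119 m.
From Manning's equation, V = (1/n) R^(2/3) S^(1/2) = (1/0.016) × 2.119^(2/3) × 0.00054^(1/2) = 2.4 m/s.

V = 2.4 m/s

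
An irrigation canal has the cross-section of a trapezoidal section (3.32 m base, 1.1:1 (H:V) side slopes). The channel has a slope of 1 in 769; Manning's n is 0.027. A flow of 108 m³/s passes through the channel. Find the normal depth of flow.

Manning's equation rearranged: A R^(2/3) = nQ / (1·√S) = 0.027 × 108 / (√0.0013) = 80.86.
Trying y = 4.17 m: A R^(2/3) = 54.03 — short.
Trying y = 6.29 m: A R^(2/3) = 131.7 — over.
Trying y = 5.04 m: A R^(2/3) = 80.98 — ≈ 80.86.

y_n = 5.04 m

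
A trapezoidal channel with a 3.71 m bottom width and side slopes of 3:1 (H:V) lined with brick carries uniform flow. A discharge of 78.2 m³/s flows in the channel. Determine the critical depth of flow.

y_c = 2.15 m

At critical depth, Q² T / (g A³) = 1, i.e. A³/T = Q²/g = 78.2²/9.81 = 623.4.
Try y = 2.69 m: A³/T = 1603 — over.
Try y = 1.65 m: A³/T = 214.4 — short.
Try y = 2.15 m: A³/T = 627.5 — ≈ 623.4.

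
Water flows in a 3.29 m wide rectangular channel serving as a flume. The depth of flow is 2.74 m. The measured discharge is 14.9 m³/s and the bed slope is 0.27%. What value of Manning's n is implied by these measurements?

Flow area A = b·y = 3.29 × 2.74 = 9.015 m². Wetted perimeter P = b + 2y = 3.29 + 2×2.74 = 8.77 m.
Hydraulic radius R = A/P = 9.015/8.77 = 1.028 m.
Rearranging Manning's equation: n = (1/Q) A R^(2/3) S^(1/2) = (1/14.9) × 9.015 × 1.028^(2/3) × √0.0027 = 0.032.

n = 0.032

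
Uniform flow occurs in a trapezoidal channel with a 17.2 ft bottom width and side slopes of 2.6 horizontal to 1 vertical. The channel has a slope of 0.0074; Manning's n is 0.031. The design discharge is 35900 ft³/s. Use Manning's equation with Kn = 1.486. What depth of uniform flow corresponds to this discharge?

Manning's equation rearranged: A R^(2/3) = nQ / (1.486·√S) = 0.031 × 35900 / (1.486 × √0.0074) = 8706.
Try y = 19.1 ft: A R^(2/3) = 6057 — short.
Try y = 22.3 ft: A R^(2/3) = 8716 — ≈ 8706.

y_n = 22.3 ft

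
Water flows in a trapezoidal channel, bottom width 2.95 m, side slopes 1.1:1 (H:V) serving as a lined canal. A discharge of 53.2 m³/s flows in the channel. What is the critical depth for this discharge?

At critical depth, Q² T / (g A³) = 1, i.e. A³/T = Q²/g = 53.2²/9.81 = 288.5.
Try y = 2.13 m: A³/T = 187.7 — too small.
Try y = 2.39 m: A³/T = 288.8 — close enough.

y_c = 2.39 m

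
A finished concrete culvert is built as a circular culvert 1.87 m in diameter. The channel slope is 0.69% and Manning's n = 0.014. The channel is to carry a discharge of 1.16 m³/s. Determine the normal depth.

y_n = 0.434 m

Manning's equation rearranged: A R^(2/3) = nQ / (1·√S) = 0.014 × 1.16 / (√0.0069) = 0.1955.
Trying y = 0.362 m: A R^(2/3) = 0.1356 — low.
Trying y = 0.528 m: A R^(2/3) = 0.2879 — high.
Trying y = 0.434 m: A R^(2/3) = 0.1954 — matches.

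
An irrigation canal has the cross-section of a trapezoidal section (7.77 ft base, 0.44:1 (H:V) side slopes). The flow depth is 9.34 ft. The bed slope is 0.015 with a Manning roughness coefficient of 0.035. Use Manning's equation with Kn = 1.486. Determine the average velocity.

With bottom width b = 7.77 ft and side slope z = 0.44: A = (b + zy)y = (7.77 + 0.44×9.34)×9.34 = 111 ft²; P = b + 2y√(1+z²) = 7.77 + 2×9.34×1.093 = 28.18 ft.
Hydraulic radius R = A/P = 111/28.18 = 3.938 ft.
From Manning's equation, V = (1.486/n) R^(2/3) S^(1/2) = (1.486/0.035) × 3.938^(2/3) × 0.015^(1/2) = 13 ft/s.

V = 13 ft/s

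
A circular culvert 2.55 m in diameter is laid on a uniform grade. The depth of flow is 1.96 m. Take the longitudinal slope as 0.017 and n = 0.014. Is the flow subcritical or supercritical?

For a circular section of diameter D = 2.55 m at depth y = 1.96 m, the central angle is θ = 2 arccos(1 − 2y/D) = 4.276 rad. Then A = (D²/8)(θ − sin θ) = 4.212 m² and P = Dθ/2 = 5.452 m.
Hydraulic radius R = A/P = 4.212/5.452 = 0.7726 m.
V = (1/n) R^(2/3) √S = (1/0.014) × 0.7726^(2/3) × √0.017 = 7.842 m/s. Hydraulic depth D_h = A/T = 4.212/2.151 = 1.958 m.
Froude number Fr = V/√(g·D_h) = 7.842/√(9.81×1.958) = 1.79, which is greater than 1, so the flow is supercritical.

supercritical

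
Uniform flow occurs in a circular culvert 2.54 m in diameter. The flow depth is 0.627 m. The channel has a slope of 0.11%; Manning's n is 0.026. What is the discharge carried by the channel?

For a circular section of diameter D = 2.54 m at depth y = 0.627 m, the central angle is θ = 2 arccos(1 − 2y/D) = 2.08 rad. Then A = (D²/8)(θ − sin θ) = 0.9731 m² and P = Dθ/2 = 2.641 m.
Hydraulic radius R = A/P = 0.9731/2.641 = 0.3684 m.
Manning's equation: Q = (1/n) A R^(2/3) S^(1/2) = (1/0.026) × 0.9731 × 0.3684^(2/3) × 0.0011^(1/2) = 0.638 m³/s.

Q = 0.638 m³/s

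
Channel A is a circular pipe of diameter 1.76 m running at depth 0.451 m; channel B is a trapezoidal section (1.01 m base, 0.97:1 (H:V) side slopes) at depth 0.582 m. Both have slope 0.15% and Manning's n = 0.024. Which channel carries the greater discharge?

channel B

Channel A: For a circular section of diameter D = 1.76 m at depth y = 0.451 m, the central angle is θ = 2 arccos(1 − 2y/D) = 2.123 rad. Then A = (D²/8)(θ − sin θ) = 0.4925 m² and P = Dθ/2 = 1.868 m. Hydraulic radius R = A/P = 0.4925/1.868 = 0.2636 m. Q_A = (1/0.024)·0.4925·0.2636^(2/3)·√0.0015 = 0.3267 m³/s.
Channel B: With bottom width b = 1.01 m and side slope z = 0.97: A = (b + zy)y = (1.01 + 0.97×0.582)×0.582 = 0.9164 m²; P = b + 2y√(1+z²) = 1.01 + 2×0.582×1.393 = 2.632 m. Hydraulic radius R = A/P = 0.9164/2.632 = 0.3482 m. Q_B = (1/0.024)·0.9164·0.3482^(2/3)·√0.0015 = 0.7319 m³/s.
Q_A = 0.3267 m³/s vs Q_B = 0.7319 m³/s, so channel B carries more.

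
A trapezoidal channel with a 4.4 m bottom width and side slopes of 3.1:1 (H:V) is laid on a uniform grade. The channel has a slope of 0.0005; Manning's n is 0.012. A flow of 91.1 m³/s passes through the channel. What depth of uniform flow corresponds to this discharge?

y_n = 2.76 m

Manning's equation rearranged: A R^(2/3) = nQ / (1·√S) = 0.012 × 91.1 / (√0.0005) = 48.89.
Trying y = 3.13 m: A R^(2/3) = 64.85 — over.
Trying y = 2.76 m: A R^(2/3) = 48.87 — close enough.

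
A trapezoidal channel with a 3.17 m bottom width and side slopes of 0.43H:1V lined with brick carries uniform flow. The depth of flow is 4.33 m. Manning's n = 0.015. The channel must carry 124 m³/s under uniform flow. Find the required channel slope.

With bottom width b = 3.17 m and side slope z = 0.43: A = (b + zy)y = (3.17 + 0.43×4.33)×4.33 = 21.79 m²; P = b + 2y√(1+z²) = 3.17 + 2×4.33×1.089 = 12.6 m.
Hydraulic radius R = A/P = 21.79/12.6 = 1.73 m.
From Manning's equation, S = [nQ / (1 A R^(2/3))]² = [0.015 × 124 / (1 × 21.79 × 1.73^(2/3))]² = 0.00351.

S = 0.00351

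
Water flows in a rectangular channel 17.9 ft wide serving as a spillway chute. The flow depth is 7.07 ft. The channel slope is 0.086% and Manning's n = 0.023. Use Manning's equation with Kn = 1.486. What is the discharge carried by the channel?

Q = 599 ft³/s

Flow area A = b·y = 17.9 × 7.07 = 126.6 ft². Wetted perimeter P = b + 2y = 17.9 + 2×7.07 = 32.04 ft.
Hydraulic radius R = A/P = 126.6/32.04 = 3.95 ft.
Manning's equation: Q = (1.486/n) A R^(2/3) S^(1/2) = (1.486/0.023) × 126.6 × 3.95^(2/3) × 0.00086^(1/2) = 599 ft³/s.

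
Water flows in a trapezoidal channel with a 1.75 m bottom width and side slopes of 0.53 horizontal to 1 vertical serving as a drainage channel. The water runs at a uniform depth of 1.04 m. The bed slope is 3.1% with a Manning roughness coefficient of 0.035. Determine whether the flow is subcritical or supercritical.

With bottom width b = 1.75 m and side slope z = 0.53: A = (b + zy)y = (1.75 + 0.53×1.04)×1.04 = 2.393 m²; P = b + 2y√(1+z²) = 1.75 + 2×1.04×1.132 = 4.104 m.
Hydraulic radius R = A/P = 2.393/4.104 = 0.5831 m.
V = (1/n) R^(2/3) √S = (1/0.035) × 0.5831^(2/3) × √0.031 = 3.511 m/s. Hydraulic depth D_h = A/T = 2.393/2.852 = 0.839 m.
Froude number Fr = V/√(g·D_h) = 3.511/√(9.81×0.839) = 1.22, which is greater than 1, so the flow is supercritical.

supercritical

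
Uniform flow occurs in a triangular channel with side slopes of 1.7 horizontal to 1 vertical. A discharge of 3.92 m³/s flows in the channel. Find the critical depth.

y_c = 1.02 m

At critical depth, Q² T / (g A³) = 1, i.e. A³/T = Q²/g = 3.92²/9.81 = 1.566.
Trying y = 1.2 m: A³/T = 3.596 — too large.
Trying y = 0.904 m: A³/T = 0.8724 — too small.
Trying y = 1.02 m: A³/T = 1.595 — matches.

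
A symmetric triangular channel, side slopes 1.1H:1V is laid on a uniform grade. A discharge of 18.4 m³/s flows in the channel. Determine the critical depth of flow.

y_c = 2.25 m

At critical depth, Q² T / (g A³) = 1, i.e. A³/T = Q²/g = 18.4²/9.81 = 34.51.
Trying y = 2.71 m: A³/T = 88.43 — over.
Trying y = 2.25 m: A³/T = 34.89 — ≈ 34.51.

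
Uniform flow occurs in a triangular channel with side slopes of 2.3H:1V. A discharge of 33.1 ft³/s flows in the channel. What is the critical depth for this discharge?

y_c = 1.67 ft

At critical depth, Q² T / (g A³) = 1, i.e. A³/T = Q²/g = 33.1²/32.2 = 34.03.
Trying y = 1.96 ft: A³/T = 76.51 — high.
Trying y = 1.67 ft: A³/T = 34.36 — ≈ 34.03.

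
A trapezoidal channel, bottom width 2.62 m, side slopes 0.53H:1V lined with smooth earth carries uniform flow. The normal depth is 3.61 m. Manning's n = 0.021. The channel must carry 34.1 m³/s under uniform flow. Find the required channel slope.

With bottom width b = 2.62 m and side slope z = 0.53: A = (b + zy)y = (2.62 + 0.53×3.61)×3.61 = 16.37 m²; P = b + 2y√(1+z²) = 2.62 + 2×3.61×1.132 = 10.79 m.
Hydraulic radius R = A/P = 16.37/10.79 = 1.517 m.
From Manning's equation, S = [nQ / (1 A R^(2/3))]² = [0.021 × 34.1 / (1 × 16.37 × 1.517^(2/3))]² = 0.0011.

S = 0.0011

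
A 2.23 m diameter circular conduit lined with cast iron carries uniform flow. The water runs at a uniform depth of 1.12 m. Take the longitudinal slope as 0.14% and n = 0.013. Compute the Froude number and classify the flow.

For a circular section of diameter D = 2.23 m at depth y = 1.12 m, the central angle is θ = 2 arccos(1 − 2y/D) = 3.151 rad. Then A = (D²/8)(θ − sin θ) = 1.964 m² and P = Dθ/2 = 3.513 m.
Hydraulic radius R = A/P = 1.964/3.513 = 0.5591 m.
V = (1/n) R^(2/3) √S = (1/0.013) × 0.5591^(2/3) × √0.0014 = 1.953 m/s. Hydraulic depth D_h = A/T = 1.964/2.23 = 0.8807 m.
Froude number Fr = V/√(g·D_h) = 1.953/√(9.81×0.8807) = 0.665, which is less than 1, so the flow is subcritical.

subcritical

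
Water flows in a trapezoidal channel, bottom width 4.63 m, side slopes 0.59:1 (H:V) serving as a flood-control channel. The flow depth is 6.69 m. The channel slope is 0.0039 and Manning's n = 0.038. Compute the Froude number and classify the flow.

With bottom width b = 4.63 m and side slope z = 0.59: A = (b + zy)y = (4.63 + 0.59×6.69)×6.69 = 57.38 m²; P = b + 2y√(1+z²) = 4.63 + 2×6.69×1.161 = 20.17 m.
Hydraulic radius R = A/P = 57.38/20.17 = 2.846 m.
V = (1/n) R^(2/3) √S = (1/0.038) × 2.846^(2/3) × √0.0039 = 3.3 m/s. Hydraulic depth D_h = A/T = 57.38/12.52 = 4.582 m.
Froude number Fr = V/√(g·D_h) = 3.3/√(9.81×4.582) = 0.492, which is less than 1, so the flow is subcritical.

subcritical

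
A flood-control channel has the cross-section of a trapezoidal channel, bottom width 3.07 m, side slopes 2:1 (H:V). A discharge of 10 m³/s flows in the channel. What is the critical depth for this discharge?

At critical depth, Q² T / (g A³) = 1, i.e. A³/T = Q²/g = 10²/9.81 = 10.19.
Trying y = 0.609 m: A³/T = 3.234 — too small.
Trying y = 1.03 m: A³/T = 20.52 — too large.
Trying y = 0.847 m: A³/T = 10.17 — matches.

y_c = 0.847 m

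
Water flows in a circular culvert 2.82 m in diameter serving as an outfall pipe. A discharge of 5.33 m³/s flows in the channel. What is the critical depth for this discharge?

At critical depth, Q² T / (g A³) = 1, i.e. A³/T = Q²/g = 5.33²/9.81 = 2.896.
Try y = 0.716 m: A³/T = 0.7918 — too small.
Try y = 1 m: A³/T = 2.891 — close enough.

y_c = 1 m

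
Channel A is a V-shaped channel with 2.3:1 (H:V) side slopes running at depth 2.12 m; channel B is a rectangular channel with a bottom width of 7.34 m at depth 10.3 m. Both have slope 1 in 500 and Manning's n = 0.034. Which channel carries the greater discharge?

channel B

Channel A: For a triangular section with side slope z = 2.3: A = zy² = 2.3×2.12² = 10.34 m²; P = 2y√(1+z²) = 2×2.12×2.508 = 10.63 m. Hydraulic radius R = A/P = 10.34/10.63 = 0.9721 m. Q_A = (1/0.034)·10.34·0.9721^(2/3)·√0.002 = 13.34 m³/s.
Channel B: Flow area A = b·y = 7.34 × 10.3 = 75.6 m². Wetted perimeter P = b + 2y = 7.34 + 2×10.3 = 27.94 m. Hydraulic radius R = A/P = 75.6/27.94 = 2.706 m. Q_B = (1/0.034)·75.6·2.706^(2/3)·√0.002 = 193.1 m³/s.
Q_A = 13.34 m³/s vs Q_B = 193.1 m³/s, so channel B carries more.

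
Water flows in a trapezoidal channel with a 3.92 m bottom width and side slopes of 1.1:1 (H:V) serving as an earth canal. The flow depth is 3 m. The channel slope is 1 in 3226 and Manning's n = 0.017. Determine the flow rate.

With bottom width b = 3.92 m and side slope z = 1.1: A = (b + zy)y = (3.92 + 1.1×3)×3 = 21.66 m²; P = b + 2y√(1+z²) = 3.92 + 2×3×1.487 = 12.84 m.
Hydraulic radius R = A/P = 21.66/12.84 = 1.687 m.
Manning's equation: Q = (1/n) A R^(2/3) S^(1/2) = (1/0.017) × 21.66 × 1.687^(2/3) × 0.00031^(1/2) = 31.8 m³/s.

Q = 31.8 m³/s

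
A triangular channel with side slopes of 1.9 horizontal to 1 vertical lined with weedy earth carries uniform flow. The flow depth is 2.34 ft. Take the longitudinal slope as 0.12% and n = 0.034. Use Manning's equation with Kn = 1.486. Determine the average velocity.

V = 1.55 ft/s

For a triangular section with side slope z = 1.9: A = zy² = 1.9×2.34² = 10.4 ft²; P = 2y√(1+z²) = 2×2.34×2.147 = 10.05 ft.
Hydraulic radius R = A/P = 10.4/10.05 = 1.035 ft.
From Manning's equation, V = (1.486/n) R^(2/3) S^(1/2) = (1.486/0.034) × 1.035^(2/3) × 0.0012^(1/2) = 1.55 ft/s.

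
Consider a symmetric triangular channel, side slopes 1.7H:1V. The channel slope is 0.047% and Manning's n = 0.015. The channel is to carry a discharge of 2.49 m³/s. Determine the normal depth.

Manning's equation rearranged: A R^(2/3) = nQ / (1·√S) = 0.015 × 2.49 / (√0.00047) = 1.723.
Trying y = 1.44 m: A R^(2/3) = 2.565 — too large.
Trying y = 1.11 m: A R^(2/3) = 1.281 — too small.
Trying y = 1.24 m: A R^(2/3) = 1.721 — close enough.

y_n = 1.24 m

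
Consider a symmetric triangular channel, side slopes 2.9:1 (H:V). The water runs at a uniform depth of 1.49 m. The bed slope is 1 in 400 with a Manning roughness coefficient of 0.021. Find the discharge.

Q = 12.1 m³/s

For a triangular section with side slope z = 2.9: A = zy² = 2.9×1.49² = 6.438 m²; P = 2y√(1+z²) = 2×1.49×3.068 = 9.141 m.
Hydraulic radius R = A/P = 6.438/9.141 = 0.7043 m.
Manning's equation: Q = (1/n) A R^(2/3) S^(1/2) = (1/0.021) × 6.438 × 0.7043^(2/3) × 0.0025^(1/2) = 12.1 m³/s.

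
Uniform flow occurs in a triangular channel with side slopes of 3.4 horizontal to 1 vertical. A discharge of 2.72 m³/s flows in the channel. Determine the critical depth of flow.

y_c = 0.665 m

At critical depth, Q² T / (g A³) = 1, i.e. A³/T = Q²/g = 2.72²/9.81 = 0.7542.
Trying y = 0.844 m: A³/T = 2.475 — high.
Trying y = 0.665 m: A³/T = 0.7517 — ≈ 0.7542.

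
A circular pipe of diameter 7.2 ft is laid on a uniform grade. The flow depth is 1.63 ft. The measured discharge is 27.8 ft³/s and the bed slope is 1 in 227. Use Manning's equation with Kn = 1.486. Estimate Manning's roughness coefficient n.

For a circular section of diameter D = 7.2 ft at depth y = 1.63 ft, the central angle is θ = 2 arccos(1 − 2y/D) = 1.984 rad. Then A = (D²/8)(θ − sin θ) = 6.917 ft² and P = Dθ/2 = 7.141 ft.
Hydraulic radius R = A/P = 6.917/7.141 = 0.9687 ft.
Rearranging Manning's equation: n = (1.486/Q) A R^(2/3) S^(1/2) = (1.486/27.8) × 6.917 × 0.9687^(2/3) × √0.004405 = 0.024.

n = 0.024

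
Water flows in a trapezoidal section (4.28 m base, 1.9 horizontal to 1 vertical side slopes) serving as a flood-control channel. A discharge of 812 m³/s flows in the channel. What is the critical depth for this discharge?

y_c = 7.17 m

At critical depth, Q² T / (g A³) = 1, i.e. A³/T = Q²/g = 812²/9.81 = 67210.
Trying y = 5.07 m: A³/T = 14910 — too small.
Trying y = 8.39 m: A³/T = 135000 — too large.
Trying y = 7.17 m: A³/T = 67090 — ≈ 67210.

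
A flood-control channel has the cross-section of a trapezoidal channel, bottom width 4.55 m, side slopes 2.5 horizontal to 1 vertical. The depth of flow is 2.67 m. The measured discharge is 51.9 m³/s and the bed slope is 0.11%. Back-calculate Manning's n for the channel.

With bottom width b = 4.55 m and side slope z = 2.5: A = (b + zy)y = (4.55 + 2.5×2.67)×2.67 = 29.97 m²; P = b + 2y√(1+z²) = 4.55 + 2×2.67×2.693 = 18.93 m.
Hydraulic radius R = A/P = 29.97/18.93 = 1.583 m.
Rearranging Manning's equation: n = (1/Q) A R^(2/3) S^(1/2) = (1/51.9) × 29.97 × 1.583^(2/3) × √0.0011 = 0.026.

n = 0.026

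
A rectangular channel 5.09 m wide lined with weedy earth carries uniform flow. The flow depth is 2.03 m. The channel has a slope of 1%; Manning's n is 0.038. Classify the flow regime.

Flow area A = b·y = 5.09 × 2.03 = 10.33 m². Wetted perimeter P = b + 2y = 5.09 + 2×2.03 = 9.15 m.
Hydraulic radius R = A/P = 10.33/9.15 = 1.129 m.
V = (1/n) R^(2/3) √S = (1/0.038) × 1.129^(2/3) × √0.01 = 2.854 m/s. Hydraulic depth D_h = A/T = 10.33/5.09 = 2.03 m.
Froude number Fr = V/√(g·D_h) = 2.854/√(9.81×2.03) = 0.639, which is less than 1, so the flow is subcritical.

subcritical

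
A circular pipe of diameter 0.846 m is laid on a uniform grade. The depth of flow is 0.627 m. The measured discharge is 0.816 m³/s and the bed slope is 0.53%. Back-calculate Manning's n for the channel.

n = 0.016

For a circular section of diameter D = 0.846 m at depth y = 0.627 m, the central angle is θ = 2 arccos(1 − 2y/D) = 4.148 rad. Then A = (D²/8)(θ − sin θ) = 0.4467 m² and P = Dθ/2 = 1.755 m.
Hydraulic radius R = A/P = 0.4467/1.755 = 0.2546 m.
Rearranging Manning's equation: n = (1/Q) A R^(2/3) S^(1/2) = (1/0.816) × 0.4467 × 0.2546^(2/3) × √0.0053 = 0.016.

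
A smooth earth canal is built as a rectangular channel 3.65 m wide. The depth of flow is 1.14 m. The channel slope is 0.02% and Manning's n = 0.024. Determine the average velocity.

V = 0.465 m/s

Flow area A = b·y = 3.65 × 1.14 = 4.161 m². Wetted perimeter P = b + 2y = 3.65 + 2×1.14 = 5.93 m.
Hydraulic radius R = A/P = 4.161/5.93 = 0.7017 m.
From Manning's equation, V = (1/n) R^(2/3) S^(1/2) = (1/0.024) × 0.7017^(2/3) × 0.0002^(1/2) = 0.465 m/s.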